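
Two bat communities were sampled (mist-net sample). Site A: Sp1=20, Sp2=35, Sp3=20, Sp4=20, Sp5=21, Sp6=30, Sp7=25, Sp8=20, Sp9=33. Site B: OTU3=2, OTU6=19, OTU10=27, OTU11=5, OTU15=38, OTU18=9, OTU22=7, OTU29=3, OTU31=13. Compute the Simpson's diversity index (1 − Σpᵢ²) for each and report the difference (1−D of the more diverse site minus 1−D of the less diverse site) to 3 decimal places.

0.073

Site A: N=224, proportions 0.08929, 0.15625, 0.08929, 0.08929, 0.09375, 0.13393, 0.11161, 0.08929, 0.14732, giving 1−D = 0.88281 (working shown to 5 dp, full precision carried).
Site B: N=123, proportions 0.01626, 0.15447, 0.21951, 0.04065, 0.30894, 0.07317, 0.05691, 0.02439, 0.10569, giving 1−D = 0.81023.
Difference = |0.88281 − 0.81023| = 0.07258, i.e. 0.073 to 3 decimal places.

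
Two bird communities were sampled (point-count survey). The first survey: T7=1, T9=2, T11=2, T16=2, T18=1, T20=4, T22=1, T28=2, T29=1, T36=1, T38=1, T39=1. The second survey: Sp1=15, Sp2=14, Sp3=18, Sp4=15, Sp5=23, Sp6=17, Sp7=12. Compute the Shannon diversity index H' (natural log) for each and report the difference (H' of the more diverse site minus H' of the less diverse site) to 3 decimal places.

0.434

The first survey: N=19, proportions 0.05263, 0.10526, 0.10526, 0.10526, 0.05263, 0.21053, 0.05263, 0.10526, 0.05263, 0.05263, 0.05263, 0.05263, giving H' = 2.36074 (working shown to 5 dp, full precision carried).
The second survey: N=114, proportions 0.13158, 0.12281, 0.15789, 0.13158, 0.20175, 0.14912, 0.10526, giving H' = 1.92642.
Difference = |2.36074 − 1.92642| = 0.43432, i.e. 0.434 to 3 decimal places.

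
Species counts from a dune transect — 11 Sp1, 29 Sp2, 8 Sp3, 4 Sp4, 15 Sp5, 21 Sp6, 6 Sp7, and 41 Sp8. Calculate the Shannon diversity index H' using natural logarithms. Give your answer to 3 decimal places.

Total N = 11+29+8+4+15+21+6+41 = 135, so the proportions are 0.08148, 0.21481, 0.05926, 0.02963, 0.11111, 0.15556, 0.04444, 0.3037 (working shown to 5 dp, full precision carried).
Each pᵢ ln pᵢ term: 0.08148×(-2.50738)=-0.20430, 0.21481×(-1.53798)=-0.33038, 0.05926×(-2.82583)=-0.16746, 0.02963×(-3.51898)=-0.10427, 0.11111×(-2.19722)=-0.24414, 0.15556×(-1.86075)=-0.28945, 0.04444×(-3.11352)=-0.13838, 0.3037×(-1.19170)=-0.36192.
Sum = -1.84030, so H' = 1.840.

1.840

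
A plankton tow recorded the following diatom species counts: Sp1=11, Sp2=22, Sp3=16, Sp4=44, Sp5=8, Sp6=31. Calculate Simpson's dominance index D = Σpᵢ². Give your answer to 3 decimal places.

0.219

Total N = 11+22+16+44+8+31 = 132, so the proportions are 0.08333, 0.16667, 0.12121, 0.33333, 0.06061, 0.23485 (working shown to 5 dp, full precision carried).
D = 0.08333² + 0.16667² + 0.12121² + 0.33333² + 0.06061² + 0.23485² = 0.00694 + 0.02778 + 0.01469 + 0.11111 + 0.00367 + 0.05515 = 0.21935.
To 3 decimal places, D = 0.219.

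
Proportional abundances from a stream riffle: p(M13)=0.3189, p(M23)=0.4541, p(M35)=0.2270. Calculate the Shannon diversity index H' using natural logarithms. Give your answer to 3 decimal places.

Each pᵢ ln pᵢ term (working shown to 5 dp, full precision carried): 0.3189×(-1.14288)=-0.36446, 0.4541×(-0.78944)=-0.35848, 0.227×(-1.48281)=-0.33660.
Sum = -1.05954, so H' = 1.060.

1.060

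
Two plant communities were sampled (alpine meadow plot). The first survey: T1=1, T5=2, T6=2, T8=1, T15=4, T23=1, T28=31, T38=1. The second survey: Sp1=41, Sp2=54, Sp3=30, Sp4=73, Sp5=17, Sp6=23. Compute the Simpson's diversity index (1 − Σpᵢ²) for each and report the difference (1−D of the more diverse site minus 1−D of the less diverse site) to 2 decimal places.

The first survey: N=43, proportions 0.0233, 0.0465, 0.0465, 0.0233, 0.093, 0.0233, 0.7209, 0.0233, giving 1−D = 0.4651 (working shown to 4 dp, full precision carried).
The second survey: N=238, proportions 0.1723, 0.2269, 0.1261, 0.3067, 0.0714, 0.0966, giving 1−D = 0.7944.
Difference = |0.4651 − 0.7944| = 0.3293, i.e. 0.33 to 2 decimal places.

0.33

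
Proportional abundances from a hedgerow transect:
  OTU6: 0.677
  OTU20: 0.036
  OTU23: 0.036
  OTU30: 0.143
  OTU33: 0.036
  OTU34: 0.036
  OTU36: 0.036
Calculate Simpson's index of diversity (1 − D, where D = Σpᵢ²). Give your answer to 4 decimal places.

0.5147

D = 0.677² + 0.036² + 0.036² + 0.143² + 0.036² + 0.036² + 0.036² = 0.458329 + 0.001296 + 0.001296 + 0.020449 + 0.001296 + 0.001296 + 0.001296 = 0.485258 (working shown to 6 dp, full precision carried).
So 1 − D = 0.514742, i.e. 0.5147 to 4 decimal places.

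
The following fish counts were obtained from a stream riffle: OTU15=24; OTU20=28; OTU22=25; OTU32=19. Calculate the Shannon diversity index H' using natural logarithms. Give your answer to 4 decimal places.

Total N = 24+28+25+19 = 96, so the proportions are 0.25, 0.291667, 0.260417, 0.197917 (working shown to 6 dp, full precision carried).
Each pᵢ ln pᵢ term: 0.25×(-1.386294)=-0.346574, 0.291667×(-1.232144)=-0.359375, 0.260417×(-1.345472)=-0.350383, 0.197917×(-1.619909)=-0.320607.
Sum = -1.376939, so H' = 1.3769.

1.3769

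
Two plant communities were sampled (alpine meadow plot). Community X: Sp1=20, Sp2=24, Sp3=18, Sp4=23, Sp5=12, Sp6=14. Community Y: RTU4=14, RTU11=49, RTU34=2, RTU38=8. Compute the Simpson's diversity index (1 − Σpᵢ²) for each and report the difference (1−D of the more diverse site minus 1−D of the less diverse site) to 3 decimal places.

Community X: N=111, proportions 0.18018, 0.21622, 0.16216, 0.20721, 0.10811, 0.12613, giving 1−D = 0.82396 (working shown to 5 dp, full precision carried).
Community Y: N=73, proportions 0.19178, 0.67123, 0.0274, 0.10959, giving 1−D = 0.49991.
Difference = |0.82396 − 0.49991| = 0.32405, i.e. 0.324 to 3 decimal places.

0.324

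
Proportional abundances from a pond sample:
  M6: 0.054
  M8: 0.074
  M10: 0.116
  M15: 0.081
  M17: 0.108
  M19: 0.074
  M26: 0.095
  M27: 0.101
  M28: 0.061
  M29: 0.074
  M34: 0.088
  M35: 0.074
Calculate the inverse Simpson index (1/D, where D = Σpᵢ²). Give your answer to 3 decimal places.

11.469

D = 0.054² + 0.074² + 0.116² + 0.081² + 0.108² + 0.074² + 0.095² + 0.101² + 0.061² + 0.074² + 0.088² + 0.074² = 0.00291600 + 0.00547600 + 0.01345600 + 0.00656100 + 0.01166400 + 0.00547600 + 0.00902500 + 0.01020100 + 0.00372100 + 0.00547600 + 0.00774400 + 0.00547600 = 0.08719200 (working shown to 8 dp, full precision carried).
So 1/D = 11.46894, i.e. 11.469 to 3 decimal places.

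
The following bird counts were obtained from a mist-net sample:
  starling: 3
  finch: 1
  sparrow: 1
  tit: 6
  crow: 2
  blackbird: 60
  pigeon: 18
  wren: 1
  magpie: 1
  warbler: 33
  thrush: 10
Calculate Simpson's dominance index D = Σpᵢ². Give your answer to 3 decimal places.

Total N = 3+1+1+6+2+60+18+1+1+33+10 = 136, so the proportions are 0.02206, 0.00735, 0.00735, 0.04412, 0.01471, 0.44118, 0.13235, 0.00735, 0.00735, 0.24265, 0.07353 (working shown to 5 dp, full precision carried).
D = 0.02206² + 0.00735² + 0.00735² + 0.04412² + 0.01471² + 0.44118² + 0.13235² + 0.00735² + 0.00735² + 0.24265² + 0.07353² = 0.00049 + 0.00005 + 0.00005 + 0.00195 + 0.00022 + 0.19464 + 0.01752 + 0.00005 + 0.00005 + 0.05888 + 0.00541 = 0.27930.
To 3 decimal places, D = 0.279.

0.279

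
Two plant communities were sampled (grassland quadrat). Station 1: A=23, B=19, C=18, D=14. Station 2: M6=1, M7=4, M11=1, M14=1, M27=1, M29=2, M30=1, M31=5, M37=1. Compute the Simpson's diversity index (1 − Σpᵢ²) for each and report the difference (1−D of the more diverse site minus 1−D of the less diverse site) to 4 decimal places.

0.0810

Station 1: N=74, proportions 0.3108108, 0.2567568, 0.2432432, 0.1891892, giving 1−D = 0.7425128 (working shown to 7 dp, full precision carried).
Station 2: N=17, proportions 0.0588235, 0.2352941, 0.0588235, 0.0588235, 0.0588235, 0.1176471, 0.0588235, 0.2941176, 0.0588235, giving 1−D = 0.8235294.
Difference = |0.7425128 − 0.8235294| = 0.0810166, i.e. 0.0810 to 4 decimal places.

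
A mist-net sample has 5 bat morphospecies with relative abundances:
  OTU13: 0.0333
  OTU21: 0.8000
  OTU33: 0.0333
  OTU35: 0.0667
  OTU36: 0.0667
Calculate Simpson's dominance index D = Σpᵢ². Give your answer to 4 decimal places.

0.6511

D = 0.0333² + 0.8² + 0.0333² + 0.0667² + 0.0667² = 0.001109 + 0.640000 + 0.001109 + 0.004449 + 0.004449 = 0.651116 (working shown to 6 dp, full precision carried).
To 4 decimal places, D = 0.6511.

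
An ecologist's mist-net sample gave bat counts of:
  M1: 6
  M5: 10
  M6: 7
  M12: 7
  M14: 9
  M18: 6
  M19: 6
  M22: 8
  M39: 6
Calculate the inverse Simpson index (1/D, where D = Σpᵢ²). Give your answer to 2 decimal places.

Total N = 6+10+7+7+9+6+6+8+6 = 65, so the proportions are 0.092308, 0.153846, 0.107692, 0.107692, 0.138462, 0.092308, 0.092308, 0.123077, 0.092308 (working shown to 6 dp, full precision carried).
D = 0.092308² + 0.153846² + 0.107692² + 0.107692² + 0.138462² + 0.092308² + 0.092308² + 0.123077² + 0.092308² = 0.008521 + 0.023669 + 0.011598 + 0.011598 + 0.019172 + 0.008521 + 0.008521 + 0.015148 + 0.008521 = 0.115266.
So 1/D = 8.6756, i.e. 8.68 to 2 decimal places.

8.68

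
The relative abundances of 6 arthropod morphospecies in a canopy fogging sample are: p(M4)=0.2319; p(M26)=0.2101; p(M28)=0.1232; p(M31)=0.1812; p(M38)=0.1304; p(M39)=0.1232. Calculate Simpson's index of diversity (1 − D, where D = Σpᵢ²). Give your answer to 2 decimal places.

0.82

D = 0.2319² + 0.2101² + 0.1232² + 0.1812² + 0.1304² + 0.1232² = 0.0538 + 0.0441 + 0.0152 + 0.0328 + 0.0170 + 0.0152 = 0.1781 (working shown to 4 dp, full precision carried).
So 1 − D = 0.8219, i.e. 0.82 to 2 decimal places.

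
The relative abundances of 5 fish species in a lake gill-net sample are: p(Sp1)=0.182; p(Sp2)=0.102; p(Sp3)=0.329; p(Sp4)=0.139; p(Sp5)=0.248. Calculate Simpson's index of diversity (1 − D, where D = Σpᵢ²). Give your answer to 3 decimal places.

D = 0.182² + 0.102² + 0.329² + 0.139² + 0.248² = 0.03312 + 0.01040 + 0.10824 + 0.01932 + 0.06150 = 0.23259 (working shown to 5 dp, full precision carried).
So 1 − D = 0.76741, i.e. 0.767 to 3 decimal places.

0.767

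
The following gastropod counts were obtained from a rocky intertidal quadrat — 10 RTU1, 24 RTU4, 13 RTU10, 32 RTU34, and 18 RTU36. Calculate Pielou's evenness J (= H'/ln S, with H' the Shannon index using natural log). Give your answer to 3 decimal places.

Total N = 10+24+13+32+18 = 97, so the proportions are 0.10309, 0.24742, 0.13402, 0.3299, 0.18557 (working shown to 5 dp, full precision carried).
H' = −Σ pᵢ ln pᵢ = −((-0.23424) + (-0.34556) + (-0.26935) + (-0.36585) + (-0.31256)) = 1.52756.
With S = 5 species, ln S = 1.60944, so J = 1.52756/1.60944 = 0.94913, i.e. 0.949 to 3 decimal places.

0.949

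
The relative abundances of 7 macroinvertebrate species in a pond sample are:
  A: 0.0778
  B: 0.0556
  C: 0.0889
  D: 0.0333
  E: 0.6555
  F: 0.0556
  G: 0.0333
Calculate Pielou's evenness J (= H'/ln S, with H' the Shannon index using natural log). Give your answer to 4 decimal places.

H' = −Σ pᵢ ln pᵢ = −((-0.198671) + (-0.160660) + (-0.215160) + (-0.113293) + (-0.276855) + (-0.160660) + (-0.113293)) = 1.238593 (working shown to 6 dp, full precision carried).
With S = 7 species, ln S = 1.945910, so J = 1.238593/1.945910 = 0.636511, i.e. 0.6365 to 4 decimal places.

0.6365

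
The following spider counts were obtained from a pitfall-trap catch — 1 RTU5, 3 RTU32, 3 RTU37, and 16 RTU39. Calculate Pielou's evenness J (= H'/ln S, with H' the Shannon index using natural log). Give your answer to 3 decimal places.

Total N = 1+3+3+16 = 23, so the proportions are 0.04348, 0.13043, 0.13043, 0.69565 (working shown to 5 dp, full precision carried).
H' = −Σ pᵢ ln pᵢ = −((-0.13633) + (-0.26568) + (-0.26568) + (-0.25246)) = 0.92014.
With S = 4 species, ln S = 1.38629, so J = 0.92014/1.38629 = 0.66374, i.e. 0.664 to 3 decimal places.

0.664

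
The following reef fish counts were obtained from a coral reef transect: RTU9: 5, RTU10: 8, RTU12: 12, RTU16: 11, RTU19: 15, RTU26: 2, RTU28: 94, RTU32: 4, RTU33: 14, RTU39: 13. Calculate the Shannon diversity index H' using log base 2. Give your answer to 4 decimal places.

Total N = 5+8+12+11+15+2+94+4+14+13 = 178, so the proportions are 0.02809, 0.044944, 0.067416, 0.061798, 0.08427, 0.011236, 0.52809, 0.022472, 0.078652, 0.073034 (working shown to 6 dp, full precision carried).
Each pᵢ log₂ pᵢ term: 0.02809×(-5.153805)=-0.144770, 0.044944×(-4.475733)=-0.201157, 0.067416×(-3.890771)=-0.262299, 0.061798×(-4.016302)=-0.248198, 0.08427×(-3.568843)=-0.300745, 0.011236×(-6.475733)=-0.072761, 0.52809×(-0.921145)=-0.486447, 0.022472×(-5.475733)=-0.123050, 0.078652×(-3.668379)=-0.288524, 0.073034×(-3.775294)=-0.275724.
Sum = -2.403675, so H' = 2.4037.

2.4037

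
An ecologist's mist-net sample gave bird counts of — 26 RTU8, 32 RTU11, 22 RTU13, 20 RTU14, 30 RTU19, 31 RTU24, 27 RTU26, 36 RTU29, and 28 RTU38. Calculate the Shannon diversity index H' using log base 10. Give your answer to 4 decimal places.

Total N = 26+32+22+20+30+31+27+36+28 = 252, so the proportions are 0.103175, 0.126984, 0.087302, 0.079365, 0.119048, 0.123016, 0.107143, 0.142857, 0.111111 (working shown to 6 dp, full precision carried).
Each pᵢ log₁₀ pᵢ term: 0.103175×(-0.986427)=-0.101774, 0.126984×(-0.896251)=-0.113810, 0.087302×(-1.058978)=-0.092450, 0.079365×(-1.100371)=-0.087331, 0.119048×(-0.924279)=-0.110033, 0.123016×(-0.910039)=-0.111949, 0.107143×(-0.970037)=-0.103933, 0.142857×(-0.845098)=-0.120728, 0.111111×(-0.954243)=-0.106027.
Sum = -0.948035, so H' = 0.9480.

0.9480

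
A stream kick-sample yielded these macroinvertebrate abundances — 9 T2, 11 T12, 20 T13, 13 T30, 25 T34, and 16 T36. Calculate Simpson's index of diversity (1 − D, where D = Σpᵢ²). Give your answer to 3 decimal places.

Total N = 9+11+20+13+25+16 = 94, so the proportions are 0.09574, 0.11702, 0.21277, 0.1383, 0.26596, 0.17021 (working shown to 5 dp, full precision carried).
D = 0.09574² + 0.11702² + 0.21277² + 0.1383² + 0.26596² + 0.17021² = 0.00917 + 0.01369 + 0.04527 + 0.01913 + 0.07073 + 0.02897 = 0.18696.
So 1 − D = 0.81304, i.e. 0.813 to 3 decimal places.

0.813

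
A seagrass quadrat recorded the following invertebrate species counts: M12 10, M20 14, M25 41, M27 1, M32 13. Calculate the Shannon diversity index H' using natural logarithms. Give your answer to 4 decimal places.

Total N = 10+14+41+1+13 = 79, so the proportions are 0.126582, 0.177215, 0.518987, 0.012658, 0.164557 (working shown to 6 dp, full precision carried).
Each pᵢ ln pᵢ term: 0.126582×(-2.066863)=-0.261628, 0.177215×(-1.730391)=-0.306651, 0.518987×(-0.655876)=-0.340391, 0.012658×(-4.369448)=-0.055309, 0.164557×(-1.804498)=-0.296943.
Sum = -1.260923, so H' = 1.2609.

1.2609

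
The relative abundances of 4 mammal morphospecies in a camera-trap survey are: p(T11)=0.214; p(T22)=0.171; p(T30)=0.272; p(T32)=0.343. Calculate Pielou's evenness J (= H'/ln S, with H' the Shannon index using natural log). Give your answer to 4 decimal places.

0.9760

H' = −Σ pᵢ ln pᵢ = −((-0.3299408) + (-0.3020017) + (-0.3541313) + (-0.3670185)) = 1.3530922 (working shown to 7 dp, full precision carried).
With S = 4 species, ln S = 1.3862944, so J = 1.3530922/1.3862944 = 0.9760497, i.e. 0.9760 to 4 decimal places.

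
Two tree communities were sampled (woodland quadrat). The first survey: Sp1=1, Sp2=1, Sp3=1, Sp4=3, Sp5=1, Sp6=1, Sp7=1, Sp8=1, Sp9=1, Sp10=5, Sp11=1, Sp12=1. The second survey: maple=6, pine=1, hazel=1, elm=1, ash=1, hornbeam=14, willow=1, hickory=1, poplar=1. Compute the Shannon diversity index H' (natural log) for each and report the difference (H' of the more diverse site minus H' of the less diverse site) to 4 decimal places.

The first survey: N=18, proportions 0.055556, 0.055556, 0.055556, 0.166667, 0.055556, 0.055556, 0.055556, 0.055556, 0.055556, 0.277778, 0.055556, 0.055556, giving H' = 2.260204 (working shown to 6 dp, full precision carried).
The second survey: N=27, proportions 0.222222, 0.037037, 0.037037, 0.037037, 0.037037, 0.518519, 0.037037, 0.037037, 0.037037, giving H' = 1.529268.
Difference = |2.260204 − 1.529268| = 0.730936, i.e. 0.7309 to 4 decimal places.

0.7309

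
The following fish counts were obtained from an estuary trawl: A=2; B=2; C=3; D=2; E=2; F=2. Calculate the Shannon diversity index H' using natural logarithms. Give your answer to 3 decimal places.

Total N = 2+2+3+2+2+2 = 13, so the proportions are 0.15385, 0.15385, 0.23077, 0.15385, 0.15385, 0.15385 (working shown to 5 dp, full precision carried).
Each pᵢ ln pᵢ term: 0.15385×(-1.87180)=-0.28797, 0.15385×(-1.87180)=-0.28797, 0.23077×(-1.46634)=-0.33839, 0.15385×(-1.87180)=-0.28797, 0.15385×(-1.87180)=-0.28797, 0.15385×(-1.87180)=-0.28797.
Sum = -1.77823, so H' = 1.778.

1.778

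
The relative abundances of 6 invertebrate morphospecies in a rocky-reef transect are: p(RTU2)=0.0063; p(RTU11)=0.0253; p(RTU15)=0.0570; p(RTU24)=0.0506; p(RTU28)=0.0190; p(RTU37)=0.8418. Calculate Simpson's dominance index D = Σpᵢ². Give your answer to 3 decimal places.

D = 0.0063² + 0.0253² + 0.057² + 0.0506² + 0.019² + 0.8418² = 0.00004 + 0.00064 + 0.00325 + 0.00256 + 0.00036 + 0.70863 = 0.71548 (working shown to 5 dp, full precision carried).
To 3 decimal places, D = 0.715.

0.715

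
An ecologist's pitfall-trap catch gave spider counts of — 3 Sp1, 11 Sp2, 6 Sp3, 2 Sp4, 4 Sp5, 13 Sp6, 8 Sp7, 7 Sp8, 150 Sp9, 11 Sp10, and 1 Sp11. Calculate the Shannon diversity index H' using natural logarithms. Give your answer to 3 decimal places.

Total N = 3+11+6+2+4+13+8+7+150+11+1 = 216, so the proportions are 0.01389, 0.05093, 0.02778, 0.00926, 0.01852, 0.06019, 0.03704, 0.03241, 0.69444, 0.05093, 0.00463 (working shown to 5 dp, full precision carried).
Each pᵢ ln pᵢ term: 0.01389×(-4.27667)=-0.05940, 0.05093×(-2.97738)=-0.15163, 0.02778×(-3.58352)=-0.09954, 0.00926×(-4.68213)=-0.04335, 0.01852×(-3.98898)=-0.07387, 0.06019×(-2.81033)=-0.16914, 0.03704×(-3.29584)=-0.12207, 0.03241×(-3.42937)=-0.11114, 0.69444×(-0.36464)=-0.25322, 0.05093×(-2.97738)=-0.15163, 0.00463×(-5.37528)=-0.02489.
Sum = -1.25987, so H' = 1.260.

1.260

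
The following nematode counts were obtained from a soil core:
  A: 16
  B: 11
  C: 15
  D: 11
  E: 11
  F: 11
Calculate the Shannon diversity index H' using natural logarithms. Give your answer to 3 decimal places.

Total N = 16+11+15+11+11+11 = 75, so the proportions are 0.21333, 0.14667, 0.2, 0.14667, 0.14667, 0.14667 (working shown to 5 dp, full precision carried).
Each pᵢ ln pᵢ term: 0.21333×(-1.54490)=-0.32958, 0.14667×(-1.91959)=-0.28154, 0.2×(-1.60944)=-0.32189, 0.14667×(-1.91959)=-0.28154, 0.14667×(-1.91959)=-0.28154, 0.14667×(-1.91959)=-0.28154.
Sum = -1.77763, so H' = 1.778.

1.778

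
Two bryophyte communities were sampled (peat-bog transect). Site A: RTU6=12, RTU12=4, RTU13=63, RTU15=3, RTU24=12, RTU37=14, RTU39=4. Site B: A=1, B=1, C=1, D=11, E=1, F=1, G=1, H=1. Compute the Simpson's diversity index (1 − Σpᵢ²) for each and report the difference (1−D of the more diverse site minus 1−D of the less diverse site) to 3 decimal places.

Site A: N=112, proportions 0.10714, 0.03571, 0.5625, 0.02679, 0.10714, 0.125, 0.03571, giving 1−D = 0.64174 (working shown to 5 dp, full precision carried).
Site B: N=18, proportions 0.05556, 0.05556, 0.05556, 0.61111, 0.05556, 0.05556, 0.05556, 0.05556, giving 1−D = 0.60494.
Difference = |0.64174 − 0.60494| = 0.03680, i.e. 0.037 to 3 decimal places.

0.037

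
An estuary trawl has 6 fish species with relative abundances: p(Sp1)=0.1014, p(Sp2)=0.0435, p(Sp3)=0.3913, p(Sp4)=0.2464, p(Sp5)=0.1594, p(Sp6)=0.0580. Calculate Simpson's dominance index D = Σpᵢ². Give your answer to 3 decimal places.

0.255

D = 0.1014² + 0.0435² + 0.3913² + 0.2464² + 0.1594² + 0.058² = 0.01028 + 0.00189 + 0.15312 + 0.06071 + 0.02541 + 0.00336 = 0.25478 (working shown to 5 dp, full precision carried).
To 3 decimal places, D = 0.255.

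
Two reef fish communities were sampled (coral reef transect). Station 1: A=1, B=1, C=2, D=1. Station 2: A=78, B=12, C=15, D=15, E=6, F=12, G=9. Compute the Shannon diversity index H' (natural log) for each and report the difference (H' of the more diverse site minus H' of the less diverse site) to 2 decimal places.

Station 1: N=5, proportions 0.2, 0.2, 0.4, 0.2, giving H' = 1.3322 (working shown to 4 dp, full precision carried).
Station 2: N=147, proportions 0.5306, 0.0816, 0.102, 0.102, 0.0408, 0.0816, 0.0612, giving H' = 1.5127.
Difference = |1.3322 − 1.5127| = 0.1805, i.e. 0.18 to 2 decimal places.

0.18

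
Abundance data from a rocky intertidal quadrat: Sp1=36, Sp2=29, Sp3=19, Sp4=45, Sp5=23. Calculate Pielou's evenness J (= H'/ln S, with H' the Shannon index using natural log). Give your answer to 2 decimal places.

0.97

Total N = 36+29+19+45+23 = 152, so the proportions are 0.2368, 0.1908, 0.125, 0.2961, 0.1513 (working shown to 4 dp, full precision carried).
H' = −Σ pᵢ ln pᵢ = −((-0.3411) + (-0.3161) + (-0.2599) + (-0.3604) + (-0.2857)) = 1.5632.
With S = 5 species, ln S = 1.6094, so J = 1.5632/1.6094 = 0.9713, i.e. 0.97 to 2 decimal places.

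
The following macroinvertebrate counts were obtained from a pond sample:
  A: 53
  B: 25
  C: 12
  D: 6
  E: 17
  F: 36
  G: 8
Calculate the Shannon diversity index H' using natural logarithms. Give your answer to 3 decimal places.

Total N = 53+25+12+6+17+36+8 = 157, so the proportions are 0.33758, 0.15924, 0.07643, 0.03822, 0.10828, 0.2293, 0.05096 (working shown to 5 dp, full precision carried).
Each pᵢ ln pᵢ term: 0.33758×(-1.08595)=-0.36660, 0.15924×(-1.83737)=-0.29257, 0.07643×(-2.57134)=-0.19654, 0.03822×(-3.26449)=-0.12476, 0.10828×(-2.22303)=-0.24071, 0.2293×(-1.47273)=-0.33770, 0.05096×(-2.97680)=-0.15168.
Sum = -1.71055, so H' = 1.711.

1.711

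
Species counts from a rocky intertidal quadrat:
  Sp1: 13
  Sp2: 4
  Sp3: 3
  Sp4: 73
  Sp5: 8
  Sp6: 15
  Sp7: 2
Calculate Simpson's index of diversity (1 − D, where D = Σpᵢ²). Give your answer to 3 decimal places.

0.582

Total N = 13+4+3+73+8+15+2 = 118, so the proportions are 0.11017, 0.0339, 0.02542, 0.61864, 0.0678, 0.12712, 0.01695 (working shown to 5 dp, full precision carried).
D = 0.11017² + 0.0339² + 0.02542² + 0.61864² + 0.0678² + 0.12712² + 0.01695² = 0.01214 + 0.00115 + 0.00065 + 0.38272 + 0.00460 + 0.01616 + 0.00029 = 0.41770.
So 1 − D = 0.58230, i.e. 0.582 to 3 decimal places.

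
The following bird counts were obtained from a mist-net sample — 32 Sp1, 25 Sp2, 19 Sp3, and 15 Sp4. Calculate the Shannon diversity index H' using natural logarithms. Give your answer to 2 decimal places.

Total N = 32+25+19+15 = 91, so the proportions are 0.3516, 0.2747, 0.2088, 0.1648 (working shown to 4 dp, full precision carried).
Each pᵢ ln pᵢ term: 0.3516×(-1.0451)=-0.3675, 0.2747×(-1.2920)=-0.3549, 0.2088×(-1.5664)=-0.3271, 0.1648×(-1.8028)=-0.2972.
Sum = -1.3467, so H' = 1.35.

1.35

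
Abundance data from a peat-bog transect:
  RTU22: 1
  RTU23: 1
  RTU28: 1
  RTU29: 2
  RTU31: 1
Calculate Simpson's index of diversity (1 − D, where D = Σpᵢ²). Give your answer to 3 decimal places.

Total N = 1+1+1+2+1 = 6, so the proportions are 0.16667, 0.16667, 0.16667, 0.33333, 0.16667 (working shown to 5 dp, full precision carried).
D = 0.16667² + 0.16667² + 0.16667² + 0.33333² + 0.16667² = 0.02778 + 0.02778 + 0.02778 + 0.11111 + 0.02778 = 0.22222.
So 1 − D = 0.77778, i.e. 0.778 to 3 decimal places.

0.778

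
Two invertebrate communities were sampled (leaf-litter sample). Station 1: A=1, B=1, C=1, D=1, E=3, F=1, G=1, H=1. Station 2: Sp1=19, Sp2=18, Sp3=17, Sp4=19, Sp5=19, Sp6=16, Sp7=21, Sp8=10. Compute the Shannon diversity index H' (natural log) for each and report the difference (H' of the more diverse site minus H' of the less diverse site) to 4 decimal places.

Station 1: N=10, proportions 0.1, 0.1, 0.1, 0.1, 0.3, 0.1, 0.1, 0.1, giving H' = 1.973001 (working shown to 6 dp, full precision carried).
Station 2: N=139, proportions 0.136691, 0.129496, 0.122302, 0.136691, 0.136691, 0.115108, 0.151079, 0.071942, giving H' = 2.061477.
Difference = |1.973001 − 2.061477| = 0.088476, i.e. 0.0885 to 4 decimal places.

0.0885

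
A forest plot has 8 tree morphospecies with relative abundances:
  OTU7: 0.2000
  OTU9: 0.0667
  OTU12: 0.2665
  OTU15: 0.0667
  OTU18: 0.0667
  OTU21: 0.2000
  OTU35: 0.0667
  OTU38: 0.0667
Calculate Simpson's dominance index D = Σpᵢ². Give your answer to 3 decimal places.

0.173

D = 0.2² + 0.0667² + 0.2665² + 0.0667² + 0.0667² + 0.2² + 0.0667² + 0.0667² = 0.04000 + 0.00445 + 0.07102 + 0.00445 + 0.00445 + 0.04000 + 0.00445 + 0.00445 = 0.17327 (working shown to 5 dp, full precision carried).
To 3 decimal places, D = 0.173.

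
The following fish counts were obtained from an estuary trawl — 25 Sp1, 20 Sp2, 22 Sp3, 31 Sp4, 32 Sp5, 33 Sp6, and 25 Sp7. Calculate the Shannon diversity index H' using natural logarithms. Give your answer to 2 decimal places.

1.93

Total N = 25+20+22+31+32+33+25 = 188, so the proportions are 0.133, 0.1064, 0.117, 0.1649, 0.1702, 0.1755, 0.133 (working shown to 4 dp, full precision carried).
Each pᵢ ln pᵢ term: 0.133×(-2.0176)=-0.2683, 0.1064×(-2.2407)=-0.2384, 0.117×(-2.1454)=-0.2511, 0.1649×(-1.8025)=-0.2972, 0.1702×(-1.7707)=-0.3014, 0.1755×(-1.7399)=-0.3054, 0.133×(-2.0176)=-0.2683.
Sum = -1.9300, so H' = 1.93.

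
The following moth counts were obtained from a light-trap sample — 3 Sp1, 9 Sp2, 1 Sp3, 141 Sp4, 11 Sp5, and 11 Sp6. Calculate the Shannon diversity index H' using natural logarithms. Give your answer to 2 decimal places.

0.78

Total N = 3+9+1+141+11+11 = 176, so the proportions are 0.017, 0.0511, 0.0057, 0.8011, 0.0625, 0.0625 (working shown to 4 dp, full precision carried).
Each pᵢ ln pᵢ term: 0.017×(-4.0719)=-0.0694, 0.0511×(-2.9733)=-0.1520, 0.0057×(-5.1705)=-0.0294, 0.8011×(-0.2217)=-0.1776, 0.0625×(-2.7726)=-0.1733, 0.0625×(-2.7726)=-0.1733.
Sum = -0.7750, so H' = 0.78.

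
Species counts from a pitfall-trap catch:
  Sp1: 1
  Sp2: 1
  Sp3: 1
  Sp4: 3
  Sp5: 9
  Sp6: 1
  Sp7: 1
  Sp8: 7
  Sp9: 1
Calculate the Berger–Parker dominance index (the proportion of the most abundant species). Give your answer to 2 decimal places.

Total N = 1+1+1+3+9+1+1+7+1 = 25, so the proportions are 0.04, 0.04, 0.04, 0.12, 0.36, 0.04, 0.04, 0.28, 0.04 (working shown to 4 dp, full precision carried).
The largest proportion is 0.36, i.e. d = 0.36 to 2 decimal places.

0.36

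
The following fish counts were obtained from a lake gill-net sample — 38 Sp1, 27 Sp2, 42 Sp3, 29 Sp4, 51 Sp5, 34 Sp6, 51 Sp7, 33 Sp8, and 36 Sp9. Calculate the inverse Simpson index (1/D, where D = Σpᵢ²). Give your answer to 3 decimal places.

Total N = 38+27+42+29+51+34+51+33+36 = 341, so the proportions are 0.111437, 0.0791789, 0.1231672, 0.085044, 0.1495601, 0.0997067, 0.1495601, 0.0967742, 0.1055718 (working shown to 7 dp, full precision carried).
D = 0.111437² + 0.0791789² + 0.1231672² + 0.085044² + 0.1495601² + 0.0997067² + 0.1495601² + 0.0967742² + 0.1055718² = 0.0124182 + 0.0062693 + 0.0151701 + 0.0072325 + 0.0223682 + 0.0099414 + 0.0223682 + 0.0093652 + 0.0111454 = 0.1162787.
So 1/D = 8.60003, i.e. 8.600 to 3 decimal places.

8.600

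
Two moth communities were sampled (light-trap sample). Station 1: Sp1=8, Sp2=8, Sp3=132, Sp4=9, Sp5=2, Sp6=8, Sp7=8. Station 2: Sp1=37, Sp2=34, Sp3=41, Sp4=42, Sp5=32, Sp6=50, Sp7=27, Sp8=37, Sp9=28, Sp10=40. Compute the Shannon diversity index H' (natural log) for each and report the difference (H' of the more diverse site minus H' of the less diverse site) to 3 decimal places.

Station 1: N=175, proportions 0.04571, 0.04571, 0.75429, 0.05143, 0.01143, 0.04571, 0.04571, giving H' = 0.98060 (working shown to 5 dp, full precision carried).
Station 2: N=368, proportions 0.10054, 0.09239, 0.11141, 0.11413, 0.08696, 0.13587, 0.07337, 0.10054, 0.07609, 0.1087, giving H' = 2.28664.
Difference = |0.98060 − 2.28664| = 1.30604, i.e. 1.306 to 3 decimal places.

1.306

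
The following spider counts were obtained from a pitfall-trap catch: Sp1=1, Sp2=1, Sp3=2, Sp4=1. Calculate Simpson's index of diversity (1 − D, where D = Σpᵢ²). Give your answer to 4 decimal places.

0.7200

Total N = 1+1+2+1 = 5, so the proportions are 0.2, 0.2, 0.4, 0.2 (working shown to 6 dp, full precision carried).
D = 0.2² + 0.2² + 0.4² + 0.2² = 0.040000 + 0.040000 + 0.160000 + 0.040000 = 0.280000.
So 1 − D = 0.720000, i.e. 0.7200 to 4 decimal places.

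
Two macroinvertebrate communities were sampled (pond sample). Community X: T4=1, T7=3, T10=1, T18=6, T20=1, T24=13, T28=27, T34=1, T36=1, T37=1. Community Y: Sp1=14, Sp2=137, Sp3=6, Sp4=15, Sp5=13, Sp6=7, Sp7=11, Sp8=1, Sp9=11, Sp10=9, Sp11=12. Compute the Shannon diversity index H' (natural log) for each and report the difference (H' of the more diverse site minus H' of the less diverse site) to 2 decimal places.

Community X: N=55, proportions 0.0182, 0.0545, 0.0182, 0.1091, 0.0182, 0.2364, 0.4909, 0.0182, 0.0182, 0.0182, giving H' = 1.5277 (working shown to 4 dp, full precision carried).
Community Y: N=236, proportions 0.0593, 0.5805, 0.0254, 0.0636, 0.0551, 0.0297, 0.0466, 0.0042, 0.0466, 0.0381, 0.0508, giving H' = 1.6008.
Difference = |1.5277 − 1.6008| = 0.0731, i.e. 0.07 to 2 decimal places.

0.07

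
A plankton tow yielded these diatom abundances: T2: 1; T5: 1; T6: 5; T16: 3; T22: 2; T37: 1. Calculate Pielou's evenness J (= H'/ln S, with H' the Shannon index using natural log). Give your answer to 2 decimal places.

0.89

Total N = 1+1+5+3+2+1 = 13, so the proportions are 0.0769, 0.0769, 0.3846, 0.2308, 0.1538, 0.0769 (working shown to 4 dp, full precision carried).
H' = −Σ pᵢ ln pᵢ = −((-0.1973) + (-0.1973) + (-0.3675) + (-0.3384) + (-0.2880) + (-0.1973)) = 1.5858.
With S = 6 species, ln S = 1.7918, so J = 1.5858/1.7918 = 0.8850, i.e. 0.89 to 2 decimal places.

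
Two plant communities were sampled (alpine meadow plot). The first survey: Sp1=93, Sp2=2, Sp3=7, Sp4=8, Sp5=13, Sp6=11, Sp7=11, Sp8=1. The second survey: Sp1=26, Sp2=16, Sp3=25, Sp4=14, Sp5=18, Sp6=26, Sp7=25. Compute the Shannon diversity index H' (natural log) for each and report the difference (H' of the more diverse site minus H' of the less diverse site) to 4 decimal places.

0.6293

The first survey: N=146, proportions 0.636986, 0.013699, 0.047945, 0.054795, 0.089041, 0.075342, 0.075342, 0.006849, giving H' = 1.289956 (working shown to 6 dp, full precision carried).
The second survey: N=150, proportions 0.173333, 0.106667, 0.166667, 0.093333, 0.12, 0.173333, 0.166667, giving H' = 1.919304.
Difference = |1.289956 − 1.919304| = 0.629348, i.e. 0.6293 to 4 decimal places.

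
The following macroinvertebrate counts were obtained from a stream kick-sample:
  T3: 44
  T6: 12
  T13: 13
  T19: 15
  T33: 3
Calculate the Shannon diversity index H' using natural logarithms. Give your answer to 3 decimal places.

1.321

Total N = 44+12+13+15+3 = 87, so the proportions are 0.50575, 0.13793, 0.14943, 0.17241, 0.03448 (working shown to 5 dp, full precision carried).
Each pᵢ ln pᵢ term: 0.50575×(-0.68172)=-0.34478, 0.13793×(-1.98100)=-0.27324, 0.14943×(-1.90096)=-0.28405, 0.17241×(-1.75786)=-0.30308, 0.03448×(-3.36730)=-0.11611.
Sum = -1.32126, so H' = 1.321.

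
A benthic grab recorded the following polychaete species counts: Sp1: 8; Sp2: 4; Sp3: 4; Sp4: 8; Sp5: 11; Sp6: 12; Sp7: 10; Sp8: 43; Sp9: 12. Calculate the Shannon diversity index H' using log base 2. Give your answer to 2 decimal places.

2.75

Total N = 8+4+4+8+11+12+10+43+12 = 112, so the proportions are 0.0714, 0.0357, 0.0357, 0.0714, 0.0982, 0.1071, 0.0893, 0.3839, 0.1071 (working shown to 4 dp, full precision carried).
Each pᵢ log₂ pᵢ term: 0.0714×(-3.8074)=-0.2720, 0.0357×(-4.8074)=-0.1717, 0.0357×(-4.8074)=-0.1717, 0.0714×(-3.8074)=-0.2720, 0.0982×(-3.3479)=-0.3288, 0.1071×(-3.2224)=-0.3453, 0.0893×(-3.4854)=-0.3112, 0.3839×(-1.3811)=-0.5302, 0.1071×(-3.2224)=-0.3453.
Sum = -2.7481, so H' = 2.75.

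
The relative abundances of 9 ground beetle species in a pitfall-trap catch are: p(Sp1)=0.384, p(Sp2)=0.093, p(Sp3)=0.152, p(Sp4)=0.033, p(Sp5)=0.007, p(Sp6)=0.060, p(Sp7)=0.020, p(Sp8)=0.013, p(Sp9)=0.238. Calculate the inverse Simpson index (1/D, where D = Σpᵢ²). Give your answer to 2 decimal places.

D = 0.384² + 0.093² + 0.152² + 0.033² + 0.007² + 0.06² + 0.02² + 0.013² + 0.238² = 0.147456 + 0.008649 + 0.023104 + 0.001089 + 0.000049 + 0.003600 + 0.000400 + 0.000169 + 0.056644 = 0.241160 (working shown to 6 dp, full precision carried).
So 1/D = 4.1466, i.e. 4.15 to 2 decimal places.

4.15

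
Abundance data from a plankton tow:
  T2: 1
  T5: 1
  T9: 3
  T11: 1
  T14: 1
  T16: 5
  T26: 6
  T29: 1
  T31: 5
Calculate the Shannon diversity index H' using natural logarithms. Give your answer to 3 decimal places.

1.922

Total N = 1+1+3+1+1+5+6+1+5 = 24, so the proportions are 0.04167, 0.04167, 0.125, 0.04167, 0.04167, 0.20833, 0.25, 0.04167, 0.20833 (working shown to 5 dp, full precision carried).
Each pᵢ ln pᵢ term: 0.04167×(-3.17805)=-0.13242, 0.04167×(-3.17805)=-0.13242, 0.125×(-2.07944)=-0.25993, 0.04167×(-3.17805)=-0.13242, 0.04167×(-3.17805)=-0.13242, 0.20833×(-1.56862)=-0.32679, 0.25×(-1.38629)=-0.34657, 0.04167×(-3.17805)=-0.13242, 0.20833×(-1.56862)=-0.32679.
Sum = -1.92219, so H' = 1.922.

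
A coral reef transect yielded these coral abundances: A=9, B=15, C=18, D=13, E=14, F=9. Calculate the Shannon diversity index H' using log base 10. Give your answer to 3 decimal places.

Total N = 9+15+18+13+14+9 = 78, so the proportions are 0.11538, 0.19231, 0.23077, 0.16667, 0.17949, 0.11538 (working shown to 5 dp, full precision carried).
Each pᵢ log₁₀ pᵢ term: 0.11538×(-0.93785)=-0.10821, 0.19231×(-0.71600)=-0.13769, 0.23077×(-0.63682)=-0.14696, 0.16667×(-0.77815)=-0.12969, 0.17949×(-0.74597)=-0.13389, 0.11538×(-0.93785)=-0.10821.
Sum = -0.76466, so H' = 0.765.

0.765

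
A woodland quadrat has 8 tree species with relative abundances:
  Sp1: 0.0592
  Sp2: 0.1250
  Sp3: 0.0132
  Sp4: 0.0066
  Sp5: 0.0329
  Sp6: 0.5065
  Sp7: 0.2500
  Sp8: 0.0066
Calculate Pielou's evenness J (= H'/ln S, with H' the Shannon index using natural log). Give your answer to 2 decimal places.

H' = −Σ pᵢ ln pᵢ = −((-0.1673) + (-0.2599) + (-0.0571) + (-0.0331) + (-0.1123) + (-0.3445) + (-0.3466) + (-0.0331)) = 1.3541 (working shown to 4 dp, full precision carried).
With S = 8 species, ln S = 2.0794, so J = 1.3541/2.0794 = 0.6512, i.e. 0.65 to 2 decimal places.

0.65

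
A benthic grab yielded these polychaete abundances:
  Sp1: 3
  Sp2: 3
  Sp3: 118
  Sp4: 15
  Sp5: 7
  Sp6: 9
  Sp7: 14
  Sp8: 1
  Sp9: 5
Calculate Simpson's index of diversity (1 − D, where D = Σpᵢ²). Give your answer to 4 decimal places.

0.5259

Total N = 3+3+118+15+7+9+14+1+5 = 175, so the proportions are 0.017143, 0.017143, 0.674286, 0.085714, 0.04, 0.051429, 0.08, 0.005714, 0.028571 (working shown to 6 dp, full precision carried).
D = 0.017143² + 0.017143² + 0.674286² + 0.085714² + 0.04² + 0.051429² + 0.08² + 0.005714² + 0.028571² = 0.000294 + 0.000294 + 0.454661 + 0.007347 + 0.001600 + 0.002645 + 0.006400 + 0.000033 + 0.000816 = 0.474090.
So 1 − D = 0.525910, i.e. 0.5259 to 4 decimal places.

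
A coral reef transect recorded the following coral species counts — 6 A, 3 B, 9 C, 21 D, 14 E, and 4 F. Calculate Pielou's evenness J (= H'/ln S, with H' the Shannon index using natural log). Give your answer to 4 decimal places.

Total N = 6+3+9+21+14+4 = 57, so the proportions are 0.105263, 0.052632, 0.157895, 0.368421, 0.245614, 0.070175 (working shown to 6 dp, full precision carried).
H' = −Σ pᵢ ln pᵢ = −((-0.236978) + (-0.154970) + (-0.291446) + (-0.367879) + (-0.344841) + (-0.186439)) = 1.582554.
With S = 6 species, ln S = 1.791759, so J = 1.582554/1.791759 = 0.883240, i.e. 0.8832 to 4 decimal places.

0.8832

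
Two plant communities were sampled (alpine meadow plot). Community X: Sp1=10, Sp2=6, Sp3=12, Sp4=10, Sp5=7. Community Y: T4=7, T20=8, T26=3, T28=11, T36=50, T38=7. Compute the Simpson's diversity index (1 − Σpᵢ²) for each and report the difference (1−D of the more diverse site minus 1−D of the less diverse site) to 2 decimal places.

Community X: N=45, proportions 0.2222, 0.1333, 0.2667, 0.2222, 0.1556, giving 1−D = 0.7881 (working shown to 4 dp, full precision carried).
Community Y: N=86, proportions 0.0814, 0.093, 0.0349, 0.1279, 0.5814, 0.0814, giving 1−D = 0.6225.
Difference = |0.7881 − 0.6225| = 0.1656, i.e. 0.17 to 2 decimal places.

0.17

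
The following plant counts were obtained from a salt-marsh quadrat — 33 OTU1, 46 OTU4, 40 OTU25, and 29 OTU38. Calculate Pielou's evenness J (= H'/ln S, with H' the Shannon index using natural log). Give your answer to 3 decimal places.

Total N = 33+46+40+29 = 148, so the proportions are 0.22297, 0.31081, 0.27027, 0.19595 (working shown to 5 dp, full precision carried).
H' = −Σ pᵢ ln pᵢ = −((-0.33462) + (-0.36320) + (-0.35360) + (-0.31938)) = 1.37080.
With S = 4 species, ln S = 1.38629, so J = 1.37080/1.38629 = 0.98882, i.e. 0.989 to 3 decimal places.

0.989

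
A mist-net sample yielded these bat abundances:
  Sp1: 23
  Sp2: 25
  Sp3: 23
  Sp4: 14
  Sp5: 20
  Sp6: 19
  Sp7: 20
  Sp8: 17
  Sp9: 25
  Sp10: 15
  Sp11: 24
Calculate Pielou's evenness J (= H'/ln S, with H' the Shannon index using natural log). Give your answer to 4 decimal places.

Total N = 23+25+23+14+20+19+20+17+25+15+24 = 225, so the proportions are 0.102222, 0.111111, 0.102222, 0.062222, 0.088889, 0.084444, 0.088889, 0.075556, 0.111111, 0.066667, 0.106667 (working shown to 6 dp, full precision carried).
H' = −Σ pᵢ ln pᵢ = −((-0.233129) + (-0.244136) + (-0.233129) + (-0.172794) + (-0.215144) + (-0.208718) + (-0.215144) + (-0.195151) + (-0.244136) + (-0.180537) + (-0.238725)) = 2.380742.
With S = 11 species, ln S = 2.397895, so J = 2.380742/2.397895 = 0.992847, i.e. 0.9928 to 4 decimal places.

0.9928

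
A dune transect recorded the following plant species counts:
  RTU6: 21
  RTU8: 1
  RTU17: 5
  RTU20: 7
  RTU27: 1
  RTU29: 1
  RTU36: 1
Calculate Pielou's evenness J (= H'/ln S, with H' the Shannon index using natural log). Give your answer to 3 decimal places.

Total N = 21+1+5+7+1+1+1 = 37, so the proportions are 0.56757, 0.02703, 0.13514, 0.18919, 0.02703, 0.02703, 0.02703 (working shown to 5 dp, full precision carried).
H' = −Σ pᵢ ln pᵢ = −((-0.32147) + (-0.09759) + (-0.27047) + (-0.31500) + (-0.09759) + (-0.09759) + (-0.09759)) = 1.29731.
With S = 7 species, ln S = 1.94591, so J = 1.29731/1.94591 = 0.66668, i.e. 0.667 to 3 decimal places.

0.667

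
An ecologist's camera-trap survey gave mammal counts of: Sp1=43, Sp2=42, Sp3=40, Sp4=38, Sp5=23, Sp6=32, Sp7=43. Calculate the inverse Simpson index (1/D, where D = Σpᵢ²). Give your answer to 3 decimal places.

6.772

Total N = 43+42+40+38+23+32+43 = 261, so the proportions are 0.164751, 0.1609195, 0.1532567, 0.1455939, 0.0881226, 0.1226054, 0.164751 (working shown to 7 dp, full precision carried).
D = 0.164751² + 0.1609195² + 0.1532567² + 0.1455939² + 0.0881226² + 0.1226054² + 0.164751² = 0.0271429 + 0.0258951 + 0.0234876 + 0.0211976 + 0.0077656 + 0.0150321 + 0.0271429 = 0.1476637.
So 1/D = 6.77214, i.e. 6.772 to 3 decimal places.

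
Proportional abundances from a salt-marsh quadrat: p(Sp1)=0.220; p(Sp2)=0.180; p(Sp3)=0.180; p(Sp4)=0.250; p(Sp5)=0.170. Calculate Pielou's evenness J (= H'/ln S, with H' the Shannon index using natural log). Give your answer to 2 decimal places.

0.99

H' = −Σ pᵢ ln pᵢ = −((-0.3331) + (-0.3087) + (-0.3087) + (-0.3466) + (-0.3012)) = 1.5982 (working shown to 4 dp, full precision carried).
With S = 5 species, ln S = 1.6094, so J = 1.5982/1.6094 = 0.9930, i.e. 0.99 to 2 decimal places.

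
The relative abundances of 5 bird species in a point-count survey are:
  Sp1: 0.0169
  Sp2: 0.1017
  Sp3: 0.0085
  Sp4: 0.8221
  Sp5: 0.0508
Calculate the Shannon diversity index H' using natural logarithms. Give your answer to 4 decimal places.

0.6544

Each pᵢ ln pᵢ term (working shown to 6 dp, full precision carried): 0.0169×(-4.080442)=-0.068959, 0.1017×(-2.285728)=-0.232459, 0.0085×(-4.767689)=-0.040525, 0.8221×(-0.195893)=-0.161044, 0.0508×(-2.979859)=-0.151377.
Sum = -0.654364, so H' = 0.6544.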